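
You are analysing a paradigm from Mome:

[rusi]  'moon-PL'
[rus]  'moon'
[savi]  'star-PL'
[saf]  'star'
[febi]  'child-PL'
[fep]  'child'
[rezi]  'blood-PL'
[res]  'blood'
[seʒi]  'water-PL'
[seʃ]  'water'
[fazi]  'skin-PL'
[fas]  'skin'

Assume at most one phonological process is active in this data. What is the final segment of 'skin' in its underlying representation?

The stem for 'skin' ends in [z] in [fazi] but [s] in [fas].
If /s/ were underlying and a rule turned it into [z] before the PL suffix, 'moon' would also alternate; but it has [s] in both [rusi] and [rus].
The alternation reflects word-final obstruent devoicing: voiced obstruents become voiceless word-finally. /z/ is underlying.

/z/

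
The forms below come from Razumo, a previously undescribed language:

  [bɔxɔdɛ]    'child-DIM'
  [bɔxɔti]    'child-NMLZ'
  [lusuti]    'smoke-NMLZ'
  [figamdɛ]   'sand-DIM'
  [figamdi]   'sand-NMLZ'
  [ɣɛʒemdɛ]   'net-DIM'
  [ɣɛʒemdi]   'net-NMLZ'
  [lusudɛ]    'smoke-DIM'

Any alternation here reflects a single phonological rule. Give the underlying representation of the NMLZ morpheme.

The NMLZ suffix surfaces as [-di] and [-ti], depending on the final segment of the stem.
The DIM suffix, which begins with [d], is invariant after every stem; so [d] is not altered by any rule here.
The NMLZ suffix is therefore /-ti/ underlyingly, with post-nasal voicing: voiceless stops become voiced after a nasal.

/-ti/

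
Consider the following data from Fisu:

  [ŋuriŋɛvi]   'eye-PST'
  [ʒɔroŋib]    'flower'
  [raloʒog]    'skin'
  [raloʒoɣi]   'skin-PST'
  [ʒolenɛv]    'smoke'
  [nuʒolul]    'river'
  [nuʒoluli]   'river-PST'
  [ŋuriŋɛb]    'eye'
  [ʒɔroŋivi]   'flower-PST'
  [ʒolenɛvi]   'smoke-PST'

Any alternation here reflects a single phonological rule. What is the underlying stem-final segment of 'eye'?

/b/

The stem for 'eye' ends in [b] in [ŋuriŋɛb] but [v] in [ŋuriŋɛvi].
The stem 'smoke' ([ʒolenɛv], [ʒolenɛvi]) shows [v] unchanged in both environments, so [v] cannot be basic with [b] derived in isolation.
So /b/ is underlying, and a rule of intervocalic spirantization — voiced stops become fricatives between vowels — gives [v].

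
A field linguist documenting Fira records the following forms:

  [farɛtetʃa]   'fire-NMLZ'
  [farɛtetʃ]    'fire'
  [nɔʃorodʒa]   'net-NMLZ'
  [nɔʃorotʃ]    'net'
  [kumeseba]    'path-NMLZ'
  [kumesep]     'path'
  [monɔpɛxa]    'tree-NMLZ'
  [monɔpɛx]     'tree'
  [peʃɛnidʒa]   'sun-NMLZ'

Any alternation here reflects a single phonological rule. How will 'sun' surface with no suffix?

The stem for 'net' ends in [dʒ] in [nɔʃorodʒa] but [tʃ] in [nɔʃorotʃ].
The stem 'fire' ([farɛtetʃa], [farɛtetʃ]) shows [tʃ] unchanged in both environments, so [tʃ] cannot be basic with [dʒ] derived before the NMLZ suffix.
Therefore /dʒ/ is basic and [tʃ] is derived by word-final obstruent devoicing (voiced obstruents become voiceless word-finally).
The one attested form of 'sun', [peʃɛnidʒa], shows underlying /peʃɛnidʒ/. Applying the same rule word-finally gives [peʃɛnitʃ].

[peʃɛnitʃ]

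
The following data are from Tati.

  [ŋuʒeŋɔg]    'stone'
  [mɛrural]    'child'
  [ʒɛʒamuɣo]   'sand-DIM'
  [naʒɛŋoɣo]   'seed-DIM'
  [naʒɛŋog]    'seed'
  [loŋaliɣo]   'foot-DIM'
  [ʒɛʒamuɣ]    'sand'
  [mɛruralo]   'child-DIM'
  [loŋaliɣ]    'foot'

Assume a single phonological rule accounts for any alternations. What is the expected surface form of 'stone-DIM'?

The stem for 'seed' ends in [ɣ] in [naʒɛŋoɣo] but [g] in [naʒɛŋog].
The stem 'sand' ([ʒɛʒamuɣo], [ʒɛʒamuɣ]) shows [ɣ] unchanged in both environments, so [ɣ] cannot be basic with [g] derived in isolation.
Therefore /g/ is basic and [ɣ] is derived by intervocalic spirantization (voiced stops become fricatives between vowels).
From [ŋuʒeŋɔg] the stem 'stone' is /ŋuʒeŋɔg/; between vowels this yields [ŋuʒeŋɔɣo].

[ŋuʒeŋɔɣo]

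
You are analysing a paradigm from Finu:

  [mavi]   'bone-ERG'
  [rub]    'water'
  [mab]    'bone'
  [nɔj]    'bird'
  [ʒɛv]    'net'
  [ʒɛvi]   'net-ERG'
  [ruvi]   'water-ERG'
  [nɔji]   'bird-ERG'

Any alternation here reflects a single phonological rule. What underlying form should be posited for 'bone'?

In [mab] and [mavi] the final segment of 'bone' alternates: [b] ~ [v].
If /v/ were underlying and a rule turned it into [b] in isolation, 'net' would also alternate; but it has [v] in both [ʒɛv] and [ʒɛvi].
The underlying segment must be /b/; voiced stops become fricatives between vowels, yielding [v] there.

/mab/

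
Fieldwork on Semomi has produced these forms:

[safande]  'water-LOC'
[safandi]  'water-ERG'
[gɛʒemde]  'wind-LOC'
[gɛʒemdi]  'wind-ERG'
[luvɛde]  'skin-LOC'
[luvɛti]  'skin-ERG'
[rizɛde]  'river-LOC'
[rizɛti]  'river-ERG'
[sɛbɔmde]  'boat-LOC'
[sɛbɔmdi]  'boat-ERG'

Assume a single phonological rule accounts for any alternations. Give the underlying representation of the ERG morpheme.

The ERG morpheme has two allomorphs, [-di] and [-ti].
The LOC suffix, which begins with [d], is invariant after every stem; so [d] is not altered by any rule here.
So the underlying form is /-ti/, and voiceless stops become voiced after a nasal.

/-ti/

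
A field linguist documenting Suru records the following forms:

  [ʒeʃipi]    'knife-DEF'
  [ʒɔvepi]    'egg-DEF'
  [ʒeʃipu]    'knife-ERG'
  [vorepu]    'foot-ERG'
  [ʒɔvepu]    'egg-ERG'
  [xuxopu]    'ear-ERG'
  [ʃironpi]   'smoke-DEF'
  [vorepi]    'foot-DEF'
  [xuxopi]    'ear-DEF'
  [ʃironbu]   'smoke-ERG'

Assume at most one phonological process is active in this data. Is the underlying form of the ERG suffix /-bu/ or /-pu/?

The ERG morpheme has two allomorphs, [-bu] and [-pu].
The DEF suffix, which begins with [p], is invariant after every stem; so [p] is not altered by any rule here.
The ERG suffix is therefore /-bu/ underlyingly, with post-vocalic devoicing: voiced stops become voiceless after a vowel.

/-bu/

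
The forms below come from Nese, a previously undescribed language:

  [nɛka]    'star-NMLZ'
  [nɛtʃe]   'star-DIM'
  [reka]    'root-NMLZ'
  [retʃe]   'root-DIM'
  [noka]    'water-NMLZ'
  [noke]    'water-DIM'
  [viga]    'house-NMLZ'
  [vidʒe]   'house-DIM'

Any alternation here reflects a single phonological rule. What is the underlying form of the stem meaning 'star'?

The root 'star' surfaces as [nɛka] and [nɛtʃe], with a stem-final [k] ~ [tʃ] alternation.
The stem 'water' ([noka], [noke]) shows [k] unchanged in both environments, so [k] cannot be basic with [tʃ] derived before the DIM suffix.
The alternation reflects depalatalization: palato-alveolar /tʃ/ and /dʒ/ become [k] and [g] when no front vowel follows. /tʃ/ is underlying.

/nɛtʃ/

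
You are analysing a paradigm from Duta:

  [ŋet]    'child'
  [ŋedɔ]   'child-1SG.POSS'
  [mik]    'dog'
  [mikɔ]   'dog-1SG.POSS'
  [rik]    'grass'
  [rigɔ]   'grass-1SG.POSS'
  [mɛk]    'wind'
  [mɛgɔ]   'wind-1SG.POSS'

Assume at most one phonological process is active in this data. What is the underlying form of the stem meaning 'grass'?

'grass' shows [k] ~ [g] at the end of the stem ([rik] vs [rigɔ]).
The stem 'dog' ([mik], [mikɔ]) shows [k] unchanged in both environments, so [k] cannot be basic with [g] derived before the 1SG.POSS suffix.
The underlying segment must be /g/; voiced obstruents become voiceless word-finally, yielding [k] there.
So 'grass' = /rig/.

/rig/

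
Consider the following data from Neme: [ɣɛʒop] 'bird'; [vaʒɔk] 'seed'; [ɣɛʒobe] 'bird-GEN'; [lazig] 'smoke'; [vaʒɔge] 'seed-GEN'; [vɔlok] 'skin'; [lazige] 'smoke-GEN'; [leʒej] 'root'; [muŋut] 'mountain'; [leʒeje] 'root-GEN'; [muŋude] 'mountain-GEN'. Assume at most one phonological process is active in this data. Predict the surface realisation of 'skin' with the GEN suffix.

'seed' shows [g] ~ [k] at the end of the stem ([vaʒɔge] vs [vaʒɔk]).
If /g/ were underlying and a rule turned it into [k] in isolation, 'smoke' would also alternate; but it has [g] in both [lazige] and [lazig].
The underlying segment must be /k/; voiceless stops become voiced between vowels, yielding [g] there.
From [vɔlok] the stem 'skin' is /vɔlok/; between vowels this yields [vɔloge].

[vɔloge]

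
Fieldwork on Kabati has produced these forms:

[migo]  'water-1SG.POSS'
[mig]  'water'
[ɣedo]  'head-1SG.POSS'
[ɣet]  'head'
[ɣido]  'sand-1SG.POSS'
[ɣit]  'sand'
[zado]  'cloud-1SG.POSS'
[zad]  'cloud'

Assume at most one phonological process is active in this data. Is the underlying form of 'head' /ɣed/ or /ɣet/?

The stem for 'head' ends in [d] in [ɣedo] but [t] in [ɣet].
Compare 'cloud', with invariant [d] in [zado] and [zad]: an analysis with underlying /d/ and a rule producing [t] in isolation would wrongly predict alternation here too.
So /t/ is underlying, and a rule of intervocalic voicing — voiceless stops become voiced between vowels — gives [d].

/ɣet/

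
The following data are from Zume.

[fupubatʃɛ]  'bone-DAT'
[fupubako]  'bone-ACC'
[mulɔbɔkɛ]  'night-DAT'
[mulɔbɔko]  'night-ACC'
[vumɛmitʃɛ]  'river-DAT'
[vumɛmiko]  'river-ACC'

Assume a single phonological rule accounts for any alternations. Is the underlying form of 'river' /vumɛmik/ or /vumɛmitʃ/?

The stem for 'river' ends in [tʃ] in [vumɛmitʃɛ] but [k] in [vumɛmiko].
But 'night' keeps [k] in both environments ([mulɔbɔkɛ], [mulɔbɔko]), so there is no rule changing /k/ to [tʃ] before the DAT suffix.
So /tʃ/ is underlying, and a rule of depalatalization — palato-alveolar /tʃ/ becomes [k] when no front vowel follows — gives [k].

/vumɛmitʃ/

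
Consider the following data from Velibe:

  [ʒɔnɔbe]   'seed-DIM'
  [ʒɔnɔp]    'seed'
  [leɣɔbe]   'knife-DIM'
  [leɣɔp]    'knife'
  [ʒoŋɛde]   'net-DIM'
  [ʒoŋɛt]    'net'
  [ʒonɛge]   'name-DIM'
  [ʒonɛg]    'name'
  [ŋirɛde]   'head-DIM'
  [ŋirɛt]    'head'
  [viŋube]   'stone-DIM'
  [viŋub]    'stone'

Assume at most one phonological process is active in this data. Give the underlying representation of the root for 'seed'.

/ʒɔnɔp/

The stem for 'seed' ends in [b] in [ʒɔnɔbe] but [p] in [ʒɔnɔp].
But 'stone' keeps [b] in both environments ([viŋube], [viŋub]), so there is no rule changing /b/ to [p] in isolation.
So /p/ is underlying, and a rule of intervocalic voicing — voiceless stops become voiced between vowels — gives [b].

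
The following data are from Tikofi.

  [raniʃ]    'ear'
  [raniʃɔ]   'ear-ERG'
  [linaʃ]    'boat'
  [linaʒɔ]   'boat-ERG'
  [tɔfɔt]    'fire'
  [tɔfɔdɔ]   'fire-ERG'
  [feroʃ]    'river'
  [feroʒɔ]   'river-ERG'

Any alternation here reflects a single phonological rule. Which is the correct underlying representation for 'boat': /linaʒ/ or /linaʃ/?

/linaʒ/

In [linaʃ] and [linaʒɔ] the final segment of 'boat' alternates: [ʃ] ~ [ʒ].
The stem 'ear' ([raniʃ], [raniʃɔ]) shows [ʃ] unchanged in both environments, so [ʃ] cannot be basic with [ʒ] derived before the ERG suffix.
Therefore /ʒ/ is basic and [ʃ] is derived by word-final obstruent devoicing (voiced obstruents become voiceless word-finally).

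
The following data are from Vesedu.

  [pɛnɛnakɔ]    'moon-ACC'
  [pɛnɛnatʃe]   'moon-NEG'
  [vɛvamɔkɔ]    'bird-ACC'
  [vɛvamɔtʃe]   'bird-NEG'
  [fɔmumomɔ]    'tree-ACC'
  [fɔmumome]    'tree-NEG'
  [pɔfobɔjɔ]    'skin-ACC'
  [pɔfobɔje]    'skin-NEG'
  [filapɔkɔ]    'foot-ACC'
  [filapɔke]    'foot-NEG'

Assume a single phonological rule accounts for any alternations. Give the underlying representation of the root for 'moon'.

'moon' shows [k] ~ [tʃ] at the end of the stem ([pɛnɛnakɔ] vs [pɛnɛnatʃe]).
But 'foot' keeps [k] in both environments ([filapɔkɔ], [filapɔke]), so there is no rule changing /k/ to [tʃ] before the NEG suffix.
The alternation reflects depalatalization: palato-alveolar /tʃ/ becomes [k] when no front vowel follows. /tʃ/ is underlying.
The underlying form of 'moon' is therefore /pɛnɛnatʃ/.

/pɛnɛnatʃ/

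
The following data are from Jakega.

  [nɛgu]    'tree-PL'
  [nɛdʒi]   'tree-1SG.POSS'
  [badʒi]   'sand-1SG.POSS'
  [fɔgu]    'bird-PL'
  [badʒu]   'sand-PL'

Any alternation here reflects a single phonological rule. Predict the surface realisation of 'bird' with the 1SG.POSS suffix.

The root 'tree' surfaces as [nɛdʒi] and [nɛgu], with a stem-final [dʒ] ~ [g] alternation.
Compare 'sand', with invariant [dʒ] in [badʒi] and [badʒu]: an analysis with underlying /dʒ/ and a rule producing [g] before the PL suffix would wrongly predict alternation here too.
Therefore /g/ is basic and [dʒ] is derived by palatalization before a front vowel (/g/ becomes palato-alveolar [dʒ] before a front vowel).
From [fɔgu] the stem 'bird' is /fɔg/; before a front vowel this yields [fɔdʒi].

[fɔdʒi]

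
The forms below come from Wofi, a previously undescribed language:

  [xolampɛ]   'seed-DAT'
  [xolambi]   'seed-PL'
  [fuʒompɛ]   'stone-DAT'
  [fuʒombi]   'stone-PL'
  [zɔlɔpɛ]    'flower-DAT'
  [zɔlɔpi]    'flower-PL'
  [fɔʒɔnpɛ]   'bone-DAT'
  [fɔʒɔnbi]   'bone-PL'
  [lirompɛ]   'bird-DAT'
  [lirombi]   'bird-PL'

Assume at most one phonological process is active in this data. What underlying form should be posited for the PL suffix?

/-bi/

The PL suffix surfaces as [-bi] and [-pi], depending on the final segment of the stem.
The DAT suffix, which begins with [p], is invariant after every stem; so [p] is not altered by any rule here.
So the underlying form is /-bi/, and voiced stops become voiceless after a vowel.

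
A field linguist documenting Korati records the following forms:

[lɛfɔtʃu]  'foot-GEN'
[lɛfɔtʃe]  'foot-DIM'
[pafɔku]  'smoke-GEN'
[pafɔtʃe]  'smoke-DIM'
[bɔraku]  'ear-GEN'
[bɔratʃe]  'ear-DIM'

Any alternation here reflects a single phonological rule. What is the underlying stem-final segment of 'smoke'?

The stem for 'smoke' ends in [k] in [pafɔku] but [tʃ] in [pafɔtʃe].
If /tʃ/ were underlying and a rule turned it into [k] before the GEN suffix, 'foot' would also alternate; but it has [tʃ] in both [lɛfɔtʃu] and [lɛfɔtʃe].
The alternation reflects palatalization before a front vowel: /k/ becomes palato-alveolar [tʃ] before a front vowel. /k/ is underlying.

/k/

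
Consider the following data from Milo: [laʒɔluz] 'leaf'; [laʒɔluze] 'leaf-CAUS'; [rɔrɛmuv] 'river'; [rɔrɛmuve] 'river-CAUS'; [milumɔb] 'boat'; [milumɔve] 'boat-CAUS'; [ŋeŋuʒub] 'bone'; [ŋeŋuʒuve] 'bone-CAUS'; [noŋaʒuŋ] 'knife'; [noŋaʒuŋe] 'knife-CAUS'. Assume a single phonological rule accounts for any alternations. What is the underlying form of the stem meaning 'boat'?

'boat' shows [b] ~ [v] at the end of the stem ([milumɔb] vs [milumɔve]).
But 'river' keeps [v] in both environments ([rɔrɛmuv], [rɔrɛmuve]), so there is no rule changing /v/ to [b] in isolation.
The underlying segment must be /b/; voiced stops become fricatives between vowels, yielding [v] there.
So 'boat' = /milumɔb/.

/milumɔb/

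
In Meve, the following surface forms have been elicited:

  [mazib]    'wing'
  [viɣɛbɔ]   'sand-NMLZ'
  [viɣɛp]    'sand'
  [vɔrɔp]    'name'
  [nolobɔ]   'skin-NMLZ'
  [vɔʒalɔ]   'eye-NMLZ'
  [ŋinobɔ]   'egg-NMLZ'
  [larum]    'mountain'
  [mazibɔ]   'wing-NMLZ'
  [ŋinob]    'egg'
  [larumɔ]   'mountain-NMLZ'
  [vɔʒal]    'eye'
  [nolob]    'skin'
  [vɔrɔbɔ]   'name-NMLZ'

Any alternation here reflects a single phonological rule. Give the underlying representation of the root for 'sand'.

/viɣɛp/

'sand' shows [p] ~ [b] at the end of the stem ([viɣɛp] vs [viɣɛbɔ]).
Compare 'wing', with invariant [b] in [mazib] and [mazibɔ]: an analysis with underlying /b/ and a rule producing [p] in isolation would wrongly predict alternation here too.
The alternation reflects intervocalic voicing: voiceless stops become voiced between vowels. /p/ is underlying.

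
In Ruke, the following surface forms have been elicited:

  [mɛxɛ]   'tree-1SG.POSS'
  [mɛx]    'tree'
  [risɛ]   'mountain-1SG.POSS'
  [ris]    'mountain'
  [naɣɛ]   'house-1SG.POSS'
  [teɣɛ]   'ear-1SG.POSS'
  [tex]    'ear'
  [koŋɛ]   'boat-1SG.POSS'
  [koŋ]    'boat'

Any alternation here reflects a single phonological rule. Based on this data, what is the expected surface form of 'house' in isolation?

'ear' shows [ɣ] ~ [x] at the end of the stem ([teɣɛ] vs [tex]).
But 'tree' keeps [x] in both environments ([mɛxɛ], [mɛx]), so there is no rule changing /x/ to [ɣ] before the 1SG.POSS suffix.
The alternation reflects word-final obstruent devoicing: voiced obstruents become voiceless word-finally. /ɣ/ is underlying.
The one attested form of 'house', [naɣɛ], shows underlying /naɣ/. Applying the same rule word-finally gives [nax].

[nax]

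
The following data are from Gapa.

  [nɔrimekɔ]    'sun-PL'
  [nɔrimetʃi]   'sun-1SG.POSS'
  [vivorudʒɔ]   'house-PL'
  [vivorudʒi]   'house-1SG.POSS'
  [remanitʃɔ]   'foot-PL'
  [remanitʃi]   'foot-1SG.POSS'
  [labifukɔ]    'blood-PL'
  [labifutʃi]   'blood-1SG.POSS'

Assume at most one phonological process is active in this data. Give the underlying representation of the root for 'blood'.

/labifuk/

The stem for 'blood' ends in [k] in [labifukɔ] but [tʃ] in [labifutʃi].
But 'foot' keeps [tʃ] in both environments ([remanitʃɔ], [remanitʃi]), so there is no rule changing /tʃ/ to [k] before the PL suffix.
Therefore /k/ is basic and [tʃ] is derived by palatalization before a front vowel (/k/ becomes palato-alveolar [tʃ] before a front vowel).
The underlying form of 'blood' is therefore /labifuk/.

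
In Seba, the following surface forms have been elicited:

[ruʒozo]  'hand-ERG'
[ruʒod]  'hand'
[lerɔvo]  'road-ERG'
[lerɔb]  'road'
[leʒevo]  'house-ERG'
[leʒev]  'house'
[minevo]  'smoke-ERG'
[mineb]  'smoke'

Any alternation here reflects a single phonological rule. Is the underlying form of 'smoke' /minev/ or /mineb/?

/mineb/

The stem for 'smoke' ends in [v] in [minevo] but [b] in [mineb].
If /v/ were underlying and a rule turned it into [b] in isolation, 'house' would also alternate; but it has [v] in both [leʒevo] and [leʒev].
The alternation reflects intervocalic spirantization: voiced stops become fricatives between vowels. /b/ is underlying.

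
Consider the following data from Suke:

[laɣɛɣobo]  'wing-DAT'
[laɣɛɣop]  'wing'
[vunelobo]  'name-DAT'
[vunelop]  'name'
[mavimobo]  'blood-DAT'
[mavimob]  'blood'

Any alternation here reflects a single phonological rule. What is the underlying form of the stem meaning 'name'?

/vunelop/

The root 'name' surfaces as [vunelobo] and [vunelop], with a stem-final [b] ~ [p] alternation.
But 'blood' keeps [b] in both environments ([mavimobo], [mavimob]), so there is no rule changing /b/ to [p] in isolation.
Therefore /p/ is basic and [b] is derived by intervocalic voicing (voiceless stops become voiced between vowels).
Hence 'name' is /vunelop/ underlyingly.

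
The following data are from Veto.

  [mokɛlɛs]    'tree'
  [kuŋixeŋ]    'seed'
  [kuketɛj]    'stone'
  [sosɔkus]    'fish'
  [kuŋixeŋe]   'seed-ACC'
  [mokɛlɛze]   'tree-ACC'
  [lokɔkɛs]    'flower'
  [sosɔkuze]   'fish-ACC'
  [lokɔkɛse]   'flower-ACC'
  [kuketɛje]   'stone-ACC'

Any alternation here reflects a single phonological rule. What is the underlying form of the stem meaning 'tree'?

/mokɛlɛz/

The stem for 'tree' ends in [z] in [mokɛlɛze] but [s] in [mokɛlɛs].
The stem 'flower' ([lokɔkɛse], [lokɔkɛs]) shows [s] unchanged in both environments, so [s] cannot be basic with [z] derived before the ACC suffix.
The underlying segment must be /z/; voiced obstruents become voiceless word-finally, yielding [s] there.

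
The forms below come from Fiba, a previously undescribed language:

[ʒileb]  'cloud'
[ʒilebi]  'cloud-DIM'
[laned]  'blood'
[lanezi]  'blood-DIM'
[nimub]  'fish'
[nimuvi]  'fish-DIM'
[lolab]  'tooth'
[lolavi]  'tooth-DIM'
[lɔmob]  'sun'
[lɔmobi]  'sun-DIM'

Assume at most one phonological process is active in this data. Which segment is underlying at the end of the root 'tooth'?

/v/

The stem for 'tooth' ends in [b] in [lolab] but [v] in [lolavi].
But 'sun' keeps [b] in both environments ([lɔmob], [lɔmobi]), so there is no rule changing /b/ to [v] before the DIM suffix.
So /v/ is underlying, and a rule of word-final hardening — voiced fricatives become stops word-finally — gives [b].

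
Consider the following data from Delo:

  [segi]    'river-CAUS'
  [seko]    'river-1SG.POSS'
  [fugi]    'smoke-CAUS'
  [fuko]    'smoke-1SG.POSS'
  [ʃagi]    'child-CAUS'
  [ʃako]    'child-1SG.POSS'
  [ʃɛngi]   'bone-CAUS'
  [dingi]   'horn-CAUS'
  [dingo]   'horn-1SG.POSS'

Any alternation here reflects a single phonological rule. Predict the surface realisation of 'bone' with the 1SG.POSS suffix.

[ʃɛngo]

The 1SG.POSS suffix surfaces as [-go] and [-ko], depending on the final segment of the stem.
The CAUS suffix, which begins with [g], is invariant after every stem; so [g] is not altered by any rule here.
The 1SG.POSS suffix is therefore /-ko/ underlyingly, with post-nasal voicing: voiceless stops become voiced after a nasal.
After 'bone', which ends in a nasal, the suffix surfaces as [-go], giving [ʃɛngo].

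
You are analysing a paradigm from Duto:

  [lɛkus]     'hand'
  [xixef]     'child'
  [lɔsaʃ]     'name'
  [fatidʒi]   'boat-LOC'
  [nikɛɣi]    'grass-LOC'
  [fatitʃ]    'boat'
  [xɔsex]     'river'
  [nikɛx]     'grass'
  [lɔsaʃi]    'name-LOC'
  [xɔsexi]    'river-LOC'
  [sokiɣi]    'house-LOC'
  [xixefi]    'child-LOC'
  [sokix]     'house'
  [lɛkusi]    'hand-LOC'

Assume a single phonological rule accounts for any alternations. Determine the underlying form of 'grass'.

'grass' shows [ɣ] ~ [x] at the end of the stem ([nikɛɣi] vs [nikɛx]).
Compare 'river', with invariant [x] in [xɔsexi] and [xɔsex]: an analysis with underlying /x/ and a rule producing [ɣ] before the LOC suffix would wrongly predict alternation here too.
The underlying segment must be /ɣ/; voiced obstruents become voiceless word-finally, yielding [x] there.

/nikɛɣ/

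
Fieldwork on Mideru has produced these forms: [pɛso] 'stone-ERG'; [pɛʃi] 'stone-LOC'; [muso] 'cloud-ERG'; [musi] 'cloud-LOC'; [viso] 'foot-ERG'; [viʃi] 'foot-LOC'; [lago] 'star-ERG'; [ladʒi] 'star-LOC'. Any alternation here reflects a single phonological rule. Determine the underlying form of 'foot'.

The root 'foot' surfaces as [viso] and [viʃi], with a stem-final [s] ~ [ʃ] alternation.
The stem 'cloud' ([muso], [musi]) shows [s] unchanged in both environments, so [s] cannot be basic with [ʃ] derived before the LOC suffix.
The underlying segment must be /ʃ/; palato-alveolar /dʒ/ and /ʃ/ become [g] and [s] when no front vowel follows, yielding [s] there.
Hence 'foot' is /viʃ/ underlyingly.

/viʃ/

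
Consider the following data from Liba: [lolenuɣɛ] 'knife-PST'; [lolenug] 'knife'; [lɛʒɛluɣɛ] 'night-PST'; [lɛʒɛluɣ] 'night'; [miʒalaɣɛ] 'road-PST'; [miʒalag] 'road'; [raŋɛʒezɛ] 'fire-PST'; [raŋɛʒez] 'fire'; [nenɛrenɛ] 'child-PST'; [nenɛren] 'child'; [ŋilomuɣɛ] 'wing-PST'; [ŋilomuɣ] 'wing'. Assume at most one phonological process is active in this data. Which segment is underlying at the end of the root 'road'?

/g/

The root 'road' surfaces as [miʒalaɣɛ] and [miʒalag], with a stem-final [ɣ] ~ [g] alternation.
But 'night' keeps [ɣ] in both environments ([lɛʒɛluɣɛ], [lɛʒɛluɣ]), so there is no rule changing /ɣ/ to [g] in isolation.
So /g/ is underlying, and a rule of intervocalic spirantization — voiced stops become fricatives between vowels — gives [ɣ].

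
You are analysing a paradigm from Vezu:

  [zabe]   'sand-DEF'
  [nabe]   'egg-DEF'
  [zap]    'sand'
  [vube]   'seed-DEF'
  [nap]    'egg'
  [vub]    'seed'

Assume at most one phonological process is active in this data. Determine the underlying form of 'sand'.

/zap/

'sand' shows [b] ~ [p] at the end of the stem ([zabe] vs [zap]).
But 'seed' keeps [b] in both environments ([vube], [vub]), so there is no rule changing /b/ to [p] in isolation.
The alternation reflects intervocalic voicing: voiceless stops become voiced between vowels. /p/ is underlying.
Hence 'sand' is /zap/ underlyingly.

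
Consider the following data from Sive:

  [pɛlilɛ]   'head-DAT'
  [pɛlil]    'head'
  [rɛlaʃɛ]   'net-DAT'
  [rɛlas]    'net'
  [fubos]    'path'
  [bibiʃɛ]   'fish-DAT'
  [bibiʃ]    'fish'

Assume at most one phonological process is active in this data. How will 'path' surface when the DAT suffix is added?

[fuboʃɛ]

The root 'net' surfaces as [rɛlaʃɛ] and [rɛlas], with a stem-final [ʃ] ~ [s] alternation.
But 'fish' keeps [ʃ] in both environments ([bibiʃɛ], [bibiʃ]), so there is no rule changing /ʃ/ to [s] in isolation.
The alternation reflects palatalization before a front vowel: /s/ becomes palato-alveolar [ʃ] before a front vowel. /s/ is underlying.
The one attested form of 'path', [fubos], shows underlying /fubos/. Applying the same rule before a front vowel gives [fuboʃɛ].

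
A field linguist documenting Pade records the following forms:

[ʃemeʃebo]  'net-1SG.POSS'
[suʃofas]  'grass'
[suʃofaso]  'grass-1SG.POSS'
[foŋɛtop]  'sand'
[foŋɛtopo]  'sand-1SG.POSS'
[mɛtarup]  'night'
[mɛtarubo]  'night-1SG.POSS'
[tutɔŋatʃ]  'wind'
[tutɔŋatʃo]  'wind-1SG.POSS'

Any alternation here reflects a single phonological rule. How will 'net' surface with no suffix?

In [mɛtarup] and [mɛtarubo] the final segment of 'night' alternates: [p] ~ [b].
But 'sand' keeps [p] in both environments ([foŋɛtop], [foŋɛtopo]), so there is no rule changing /p/ to [b] before the 1SG.POSS suffix.
The alternation reflects word-final obstruent devoicing: voiced obstruents become voiceless word-finally. /b/ is underlying.
From [ʃemeʃebo] the stem 'net' is /ʃemeʃeb/; word-finally this yields [ʃemeʃep].

[ʃemeʃep]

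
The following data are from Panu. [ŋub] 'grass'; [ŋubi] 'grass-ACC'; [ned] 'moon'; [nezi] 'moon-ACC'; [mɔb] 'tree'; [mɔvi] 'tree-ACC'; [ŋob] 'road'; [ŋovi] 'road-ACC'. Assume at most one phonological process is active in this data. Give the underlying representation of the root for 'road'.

/ŋov/

The stem for 'road' ends in [b] in [ŋob] but [v] in [ŋovi].
The stem 'grass' ([ŋub], [ŋubi]) shows [b] unchanged in both environments, so [b] cannot be basic with [v] derived before the ACC suffix.
Therefore /v/ is basic and [b] is derived by word-final hardening (voiced fricatives become stops word-finally).
So 'road' = /ŋov/.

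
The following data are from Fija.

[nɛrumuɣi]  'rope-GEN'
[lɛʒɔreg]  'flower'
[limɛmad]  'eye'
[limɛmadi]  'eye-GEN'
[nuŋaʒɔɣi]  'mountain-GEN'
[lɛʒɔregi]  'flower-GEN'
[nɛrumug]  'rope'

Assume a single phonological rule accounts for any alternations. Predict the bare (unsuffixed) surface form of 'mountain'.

'rope' shows [g] ~ [ɣ] at the end of the stem ([nɛrumug] vs [nɛrumuɣi]).
If /g/ were underlying and a rule turned it into [ɣ] before the GEN suffix, 'flower' would also alternate; but it has [g] in both [lɛʒɔreg] and [lɛʒɔregi].
So /ɣ/ is underlying, and a rule of word-final hardening — voiced fricatives become stops word-finally — gives [g].
The one attested form of 'mountain', [nuŋaʒɔɣi], shows underlying /nuŋaʒɔɣ/. Applying the same rule word-finally gives [nuŋaʒɔg].

[nuŋaʒɔg]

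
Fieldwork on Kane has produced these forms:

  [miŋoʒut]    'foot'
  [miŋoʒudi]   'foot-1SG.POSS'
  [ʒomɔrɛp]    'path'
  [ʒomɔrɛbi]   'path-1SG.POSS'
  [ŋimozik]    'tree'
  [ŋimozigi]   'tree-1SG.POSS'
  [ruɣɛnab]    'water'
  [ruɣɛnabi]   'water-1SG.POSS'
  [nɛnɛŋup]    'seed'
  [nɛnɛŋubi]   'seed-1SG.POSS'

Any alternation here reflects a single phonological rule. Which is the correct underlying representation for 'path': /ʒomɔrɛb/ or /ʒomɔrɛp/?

/ʒomɔrɛp/

The root 'path' surfaces as [ʒomɔrɛp] and [ʒomɔrɛbi], with a stem-final [p] ~ [b] alternation.
Compare 'water', with invariant [b] in [ruɣɛnab] and [ruɣɛnabi]: an analysis with underlying /b/ and a rule producing [p] in isolation would wrongly predict alternation here too.
The alternation reflects intervocalic voicing: voiceless stops become voiced between vowels. /p/ is underlying.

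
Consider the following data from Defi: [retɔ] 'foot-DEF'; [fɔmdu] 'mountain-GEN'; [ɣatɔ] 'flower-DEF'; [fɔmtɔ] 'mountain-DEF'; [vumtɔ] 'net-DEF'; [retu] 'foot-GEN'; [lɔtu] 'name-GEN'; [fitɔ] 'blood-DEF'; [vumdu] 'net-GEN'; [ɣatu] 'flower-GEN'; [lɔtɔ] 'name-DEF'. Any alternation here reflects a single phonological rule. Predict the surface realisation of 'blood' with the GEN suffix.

[fitu]

The GEN suffix surfaces as [-du] and [-tu], depending on the final segment of the stem.
The DEF suffix, which begins with [t], is invariant after every stem; so [t] is not altered by any rule here.
So the underlying form is /-du/, and voiced stops become voiceless after a vowel.
After 'blood', which ends in a vowel, the suffix surfaces as [-tu], giving [fitu].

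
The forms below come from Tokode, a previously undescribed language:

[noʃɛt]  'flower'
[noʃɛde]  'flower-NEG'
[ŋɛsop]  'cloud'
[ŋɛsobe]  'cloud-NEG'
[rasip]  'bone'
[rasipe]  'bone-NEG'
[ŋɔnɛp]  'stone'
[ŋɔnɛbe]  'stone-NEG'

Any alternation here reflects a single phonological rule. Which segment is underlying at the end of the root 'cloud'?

/b/

The root 'cloud' surfaces as [ŋɛsop] and [ŋɛsobe], with a stem-final [p] ~ [b] alternation.
If /p/ were underlying and a rule turned it into [b] before the NEG suffix, 'bone' would also alternate; but it has [p] in both [rasip] and [rasipe].
Therefore /b/ is basic and [p] is derived by word-final obstruent devoicing (voiced obstruents become voiceless word-finally).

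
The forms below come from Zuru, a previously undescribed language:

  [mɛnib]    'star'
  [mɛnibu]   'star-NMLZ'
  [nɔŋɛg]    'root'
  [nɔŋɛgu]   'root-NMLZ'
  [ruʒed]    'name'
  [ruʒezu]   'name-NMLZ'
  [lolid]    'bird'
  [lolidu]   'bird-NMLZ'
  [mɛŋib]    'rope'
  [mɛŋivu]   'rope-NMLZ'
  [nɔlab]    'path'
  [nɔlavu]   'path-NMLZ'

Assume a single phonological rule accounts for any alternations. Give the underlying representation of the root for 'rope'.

The root 'rope' surfaces as [mɛŋib] and [mɛŋivu], with a stem-final [b] ~ [v] alternation.
Compare 'star', with invariant [b] in [mɛnib] and [mɛnibu]: an analysis with underlying /b/ and a rule producing [v] before the NMLZ suffix would wrongly predict alternation here too.
The underlying segment must be /v/; voiced fricatives become stops word-finally, yielding [b] there.

/mɛŋiv/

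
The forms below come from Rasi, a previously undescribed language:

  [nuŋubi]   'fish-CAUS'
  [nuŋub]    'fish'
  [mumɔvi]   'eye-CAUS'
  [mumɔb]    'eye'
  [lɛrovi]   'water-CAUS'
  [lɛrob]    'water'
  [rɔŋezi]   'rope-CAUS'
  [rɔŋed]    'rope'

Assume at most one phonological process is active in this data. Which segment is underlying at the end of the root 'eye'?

The root 'eye' surfaces as [mumɔvi] and [mumɔb], with a stem-final [v] ~ [b] alternation.
If /b/ were underlying and a rule turned it into [v] before the CAUS suffix, 'fish' would also alternate; but it has [b] in both [nuŋubi] and [nuŋub].
The underlying segment must be /v/; voiced fricatives become stops word-finally, yielding [b] there.

/v/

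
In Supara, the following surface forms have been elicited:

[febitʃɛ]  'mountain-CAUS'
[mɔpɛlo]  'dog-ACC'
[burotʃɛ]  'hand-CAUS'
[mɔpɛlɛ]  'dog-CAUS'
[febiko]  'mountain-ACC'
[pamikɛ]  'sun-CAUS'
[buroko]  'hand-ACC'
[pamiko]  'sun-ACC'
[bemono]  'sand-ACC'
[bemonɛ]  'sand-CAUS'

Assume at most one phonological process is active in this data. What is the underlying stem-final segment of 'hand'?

/tʃ/

In [buroko] and [burotʃɛ] the final segment of 'hand' alternates: [k] ~ [tʃ].
If /k/ were underlying and a rule turned it into [tʃ] before the CAUS suffix, 'sun' would also alternate; but it has [k] in both [pamiko] and [pamikɛ].
The underlying segment must be /tʃ/; palato-alveolar /tʃ/ becomes [k] when no front vowel follows, yielding [k] there.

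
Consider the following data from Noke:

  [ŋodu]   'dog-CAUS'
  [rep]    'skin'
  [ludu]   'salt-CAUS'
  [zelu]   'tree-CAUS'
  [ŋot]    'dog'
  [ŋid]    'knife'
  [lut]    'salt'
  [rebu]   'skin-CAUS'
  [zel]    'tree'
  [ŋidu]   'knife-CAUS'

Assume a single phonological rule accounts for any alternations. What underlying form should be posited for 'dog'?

'dog' shows [t] ~ [d] at the end of the stem ([ŋot] vs [ŋodu]).
Compare 'knife', with invariant [d] in [ŋid] and [ŋidu]: an analysis with underlying /d/ and a rule producing [t] in isolation would wrongly predict alternation here too.
Therefore /t/ is basic and [d] is derived by intervocalic voicing (voiceless stops become voiced between vowels).
Hence 'dog' is /ŋot/ underlyingly.

/ŋot/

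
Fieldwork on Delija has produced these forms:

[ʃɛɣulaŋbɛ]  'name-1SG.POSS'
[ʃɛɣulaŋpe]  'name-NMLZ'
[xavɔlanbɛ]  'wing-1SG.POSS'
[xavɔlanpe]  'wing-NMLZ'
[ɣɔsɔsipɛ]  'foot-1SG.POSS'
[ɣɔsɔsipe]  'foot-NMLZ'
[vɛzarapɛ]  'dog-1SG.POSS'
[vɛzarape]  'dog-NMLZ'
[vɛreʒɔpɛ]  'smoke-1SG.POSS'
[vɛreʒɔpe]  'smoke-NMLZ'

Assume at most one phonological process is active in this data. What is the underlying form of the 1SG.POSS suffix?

The 1SG.POSS morpheme has two allomorphs, [-bɛ] and [-pɛ].
The NMLZ suffix, which begins with [p], is invariant after every stem; so [p] is not altered by any rule here.
The 1SG.POSS suffix is therefore /-bɛ/ underlyingly, with post-vocalic devoicing: voiced stops become voiceless after a vowel.

/-bɛ/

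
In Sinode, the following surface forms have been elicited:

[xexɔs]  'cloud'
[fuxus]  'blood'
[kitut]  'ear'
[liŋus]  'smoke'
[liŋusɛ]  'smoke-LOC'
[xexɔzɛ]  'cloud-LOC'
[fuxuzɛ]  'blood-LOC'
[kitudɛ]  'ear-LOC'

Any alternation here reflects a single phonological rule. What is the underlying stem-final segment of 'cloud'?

In [xexɔzɛ] and [xexɔs] the final segment of 'cloud' alternates: [z] ~ [s].
The stem 'smoke' ([liŋusɛ], [liŋus]) shows [s] unchanged in both environments, so [s] cannot be basic with [z] derived before the LOC suffix.
The alternation reflects word-final obstruent devoicing: voiced obstruents become voiceless word-finally. /z/ is underlying.

/z/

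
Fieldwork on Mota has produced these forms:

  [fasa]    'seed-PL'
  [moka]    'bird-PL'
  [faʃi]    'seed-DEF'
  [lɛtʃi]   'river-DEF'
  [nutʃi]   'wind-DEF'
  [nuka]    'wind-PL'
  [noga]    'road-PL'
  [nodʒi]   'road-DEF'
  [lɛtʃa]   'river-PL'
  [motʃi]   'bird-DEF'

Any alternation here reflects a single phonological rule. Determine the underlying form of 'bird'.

/mok/

The stem for 'bird' ends in [tʃ] in [motʃi] but [k] in [moka].
The stem 'river' ([lɛtʃi], [lɛtʃa]) shows [tʃ] unchanged in both environments, so [tʃ] cannot be basic with [k] derived before the PL suffix.
Therefore /k/ is basic and [tʃ] is derived by palatalization before a front vowel (/k/, /g/ and /s/ become palato-alveolar [tʃ], [dʒ] and [ʃ] before a front vowel).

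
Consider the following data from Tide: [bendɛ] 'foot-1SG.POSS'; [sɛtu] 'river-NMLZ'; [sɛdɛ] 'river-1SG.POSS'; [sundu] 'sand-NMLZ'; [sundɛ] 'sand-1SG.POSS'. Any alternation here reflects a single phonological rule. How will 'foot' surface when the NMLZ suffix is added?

The NMLZ morpheme has two allomorphs, [-du] and [-tu].
The 1SG.POSS suffix, which begins with [d], is invariant after every stem; so [d] is not altered by any rule here.
So the underlying form is /-tu/, and voiceless stops become voiced after a nasal.
After 'foot', which ends in a nasal, the suffix surfaces as [-du], giving [bendu].

[bendu]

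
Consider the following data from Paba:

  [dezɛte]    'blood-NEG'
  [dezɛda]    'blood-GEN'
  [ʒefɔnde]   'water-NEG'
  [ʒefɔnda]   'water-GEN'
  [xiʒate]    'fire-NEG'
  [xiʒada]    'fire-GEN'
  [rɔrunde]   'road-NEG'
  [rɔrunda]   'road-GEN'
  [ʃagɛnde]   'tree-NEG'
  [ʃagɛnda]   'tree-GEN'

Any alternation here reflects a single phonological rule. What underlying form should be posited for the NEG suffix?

/-te/

The NEG suffix surfaces as [-de] and [-te], depending on the final segment of the stem.
The GEN suffix, which begins with [d], is invariant after every stem; so [d] is not altered by any rule here.
So the underlying form is /-te/, and voiceless stops become voiced after a nasal.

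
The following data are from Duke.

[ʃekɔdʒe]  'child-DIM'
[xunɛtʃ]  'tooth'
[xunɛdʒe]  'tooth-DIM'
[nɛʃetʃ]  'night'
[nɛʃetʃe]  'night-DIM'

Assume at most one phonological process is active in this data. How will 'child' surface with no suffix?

[ʃekɔtʃ]

The stem for 'tooth' ends in [tʃ] in [xunɛtʃ] but [dʒ] in [xunɛdʒe].
Compare 'night', with invariant [tʃ] in [nɛʃetʃ] and [nɛʃetʃe]: an analysis with underlying /tʃ/ and a rule producing [dʒ] before the DIM suffix would wrongly predict alternation here too.
Therefore /dʒ/ is basic and [tʃ] is derived by word-final obstruent devoicing (voiced obstruents become voiceless word-finally).
From [ʃekɔdʒe] the stem 'child' is /ʃekɔdʒ/; word-finally this yields [ʃekɔtʃ].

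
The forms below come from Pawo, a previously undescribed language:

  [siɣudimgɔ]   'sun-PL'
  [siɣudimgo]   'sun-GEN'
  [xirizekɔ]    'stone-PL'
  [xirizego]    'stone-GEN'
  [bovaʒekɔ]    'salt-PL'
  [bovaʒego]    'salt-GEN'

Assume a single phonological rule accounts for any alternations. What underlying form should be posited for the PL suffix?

The PL morpheme has two allomorphs, [-gɔ] and [-kɔ].
The GEN suffix, which begins with [g], is invariant after every stem; so [g] is not altered by any rule here.
The PL suffix is therefore /-kɔ/ underlyingly, with post-nasal voicing: voiceless stops become voiced after a nasal.

/-kɔ/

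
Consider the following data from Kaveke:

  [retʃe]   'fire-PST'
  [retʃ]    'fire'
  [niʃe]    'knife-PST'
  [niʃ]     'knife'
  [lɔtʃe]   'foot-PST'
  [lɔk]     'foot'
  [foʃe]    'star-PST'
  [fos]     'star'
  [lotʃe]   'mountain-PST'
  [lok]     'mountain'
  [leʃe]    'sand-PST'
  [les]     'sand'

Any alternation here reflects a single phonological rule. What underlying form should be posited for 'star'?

'star' shows [ʃ] ~ [s] at the end of the stem ([foʃe] vs [fos]).
But 'knife' keeps [ʃ] in both environments ([niʃe], [niʃ]), so there is no rule changing /ʃ/ to [s] in isolation.
The underlying segment must be /s/; /k/ and /s/ become palato-alveolar [tʃ] and [ʃ] before a front vowel, yielding [ʃ] there.

/fos/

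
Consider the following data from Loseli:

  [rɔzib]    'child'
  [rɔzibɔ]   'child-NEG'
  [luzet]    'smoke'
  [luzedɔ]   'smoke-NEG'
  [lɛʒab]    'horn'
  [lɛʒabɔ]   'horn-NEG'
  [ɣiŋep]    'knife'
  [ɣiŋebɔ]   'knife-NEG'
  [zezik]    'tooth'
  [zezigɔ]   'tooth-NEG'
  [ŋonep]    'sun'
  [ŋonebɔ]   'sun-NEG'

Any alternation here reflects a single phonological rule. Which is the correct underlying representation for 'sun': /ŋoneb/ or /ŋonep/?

In [ŋonep] and [ŋonebɔ] the final segment of 'sun' alternates: [p] ~ [b].
If /b/ were underlying and a rule turned it into [p] in isolation, 'horn' would also alternate; but it has [b] in both [lɛʒab] and [lɛʒabɔ].
So /p/ is underlying, and a rule of intervocalic voicing — voiceless stops become voiced between vowels — gives [b].

/ŋonep/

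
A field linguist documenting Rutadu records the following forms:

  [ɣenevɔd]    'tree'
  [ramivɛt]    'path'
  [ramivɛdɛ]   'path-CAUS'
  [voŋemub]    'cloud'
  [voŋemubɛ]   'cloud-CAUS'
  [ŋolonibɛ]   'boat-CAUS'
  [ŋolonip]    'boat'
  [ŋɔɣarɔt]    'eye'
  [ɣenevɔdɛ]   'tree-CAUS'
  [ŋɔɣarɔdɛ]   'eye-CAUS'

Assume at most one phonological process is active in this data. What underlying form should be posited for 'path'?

/ramivɛt/

'path' shows [t] ~ [d] at the end of the stem ([ramivɛt] vs [ramivɛdɛ]).
If /d/ were underlying and a rule turned it into [t] in isolation, 'tree' would also alternate; but it has [d] in both [ɣenevɔd] and [ɣenevɔdɛ].
The underlying segment must be /t/; voiceless stops become voiced between vowels, yielding [d] there.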